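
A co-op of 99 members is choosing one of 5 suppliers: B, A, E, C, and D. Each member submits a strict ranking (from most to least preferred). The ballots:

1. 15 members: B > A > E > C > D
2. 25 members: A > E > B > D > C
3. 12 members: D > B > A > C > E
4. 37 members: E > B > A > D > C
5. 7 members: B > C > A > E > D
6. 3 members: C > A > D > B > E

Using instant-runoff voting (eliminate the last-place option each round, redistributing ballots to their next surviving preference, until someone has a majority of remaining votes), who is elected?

Round 1: B 22, A 25, E 37, C 3, D 12. Eliminate C.
Round 2: B 22, A 28, E 37, D 12. Eliminate D.
Round 3: B 34, A 28, E 37. Eliminate A.
Round 4: B 37, E 62. E has a majority.

E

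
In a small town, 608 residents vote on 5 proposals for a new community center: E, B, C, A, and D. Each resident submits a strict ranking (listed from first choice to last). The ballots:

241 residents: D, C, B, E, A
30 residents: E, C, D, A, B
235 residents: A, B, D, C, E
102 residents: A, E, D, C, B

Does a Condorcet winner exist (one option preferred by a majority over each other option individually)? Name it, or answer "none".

A

A vs E: 337–271 for A.
A vs B: 367–241 for A.
A vs C: 337–271 for A.
A vs D: 337–271 for A.
A beats every other option head-to-head.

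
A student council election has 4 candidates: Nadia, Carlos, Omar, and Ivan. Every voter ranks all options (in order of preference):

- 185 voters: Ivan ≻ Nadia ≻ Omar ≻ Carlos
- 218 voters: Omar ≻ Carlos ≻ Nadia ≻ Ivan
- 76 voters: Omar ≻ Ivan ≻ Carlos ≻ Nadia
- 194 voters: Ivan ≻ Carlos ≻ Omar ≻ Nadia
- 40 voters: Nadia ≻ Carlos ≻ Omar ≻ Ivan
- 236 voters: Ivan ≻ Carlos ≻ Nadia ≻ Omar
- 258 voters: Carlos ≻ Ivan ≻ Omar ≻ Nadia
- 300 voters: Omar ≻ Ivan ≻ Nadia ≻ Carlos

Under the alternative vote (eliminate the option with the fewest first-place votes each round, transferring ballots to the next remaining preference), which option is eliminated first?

Nadia

Round 1: Nadia 40, Carlos 258, Omar 594, Ivan 615. Eliminate Nadia.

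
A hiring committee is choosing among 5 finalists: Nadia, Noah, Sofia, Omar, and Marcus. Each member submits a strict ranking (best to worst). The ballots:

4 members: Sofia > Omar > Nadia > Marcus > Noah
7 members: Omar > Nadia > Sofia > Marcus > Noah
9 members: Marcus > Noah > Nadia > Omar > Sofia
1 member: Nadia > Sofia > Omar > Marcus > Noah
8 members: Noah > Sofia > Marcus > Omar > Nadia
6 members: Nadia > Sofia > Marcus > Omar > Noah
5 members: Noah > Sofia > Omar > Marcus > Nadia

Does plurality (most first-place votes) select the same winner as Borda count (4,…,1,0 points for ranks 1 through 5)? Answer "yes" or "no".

no

Plurality — first-place votes: Nadia 7, Noah 13, Sofia 4, Omar 7, Marcus 9. Winner: Noah.
Borda — scores: Nadia 75, Noah 79, Sofia 90, Omar 75, Marcus 81. Winner: Sofia.
The two methods disagree.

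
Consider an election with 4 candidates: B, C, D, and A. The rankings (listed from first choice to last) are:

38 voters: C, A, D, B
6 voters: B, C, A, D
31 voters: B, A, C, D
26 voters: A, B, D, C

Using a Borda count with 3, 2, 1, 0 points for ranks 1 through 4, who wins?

B: 38·0 + 6·3 + 31·3 + 26·2 = 163
C: 38·3 + 6·2 + 31·1 + 26·0 = 157
D: 38·1 + 6·0 + 31·0 + 26·1 = 64
A: 38·2 + 6·1 + 31·2 + 26·3 = 222
A has the highest Borda score (222).

A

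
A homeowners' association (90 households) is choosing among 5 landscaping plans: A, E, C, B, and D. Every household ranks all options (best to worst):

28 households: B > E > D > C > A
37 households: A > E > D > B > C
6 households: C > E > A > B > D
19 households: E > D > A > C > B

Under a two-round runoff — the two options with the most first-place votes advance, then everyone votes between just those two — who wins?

Round 1 first-place votes: A 37, E 19, C 6, B 28, D 0.
A and B advance.
Runoff: A is preferred to B by 62 voters; B by 28.
A wins the runoff.

A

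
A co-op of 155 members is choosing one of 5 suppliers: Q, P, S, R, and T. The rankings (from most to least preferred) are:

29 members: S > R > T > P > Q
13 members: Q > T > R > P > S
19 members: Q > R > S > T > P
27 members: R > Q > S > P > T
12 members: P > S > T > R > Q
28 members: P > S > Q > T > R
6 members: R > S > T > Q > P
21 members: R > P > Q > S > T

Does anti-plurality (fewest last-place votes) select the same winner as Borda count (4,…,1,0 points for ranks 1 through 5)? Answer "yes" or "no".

no

Anti-plurality — last-place votes: Q 41, P 25, S 13, R 28, T 48. Winner: S.
Borda — scores: Q 313, P 292, S 367, R 398, T 180. Winner: R.
The two methods disagree.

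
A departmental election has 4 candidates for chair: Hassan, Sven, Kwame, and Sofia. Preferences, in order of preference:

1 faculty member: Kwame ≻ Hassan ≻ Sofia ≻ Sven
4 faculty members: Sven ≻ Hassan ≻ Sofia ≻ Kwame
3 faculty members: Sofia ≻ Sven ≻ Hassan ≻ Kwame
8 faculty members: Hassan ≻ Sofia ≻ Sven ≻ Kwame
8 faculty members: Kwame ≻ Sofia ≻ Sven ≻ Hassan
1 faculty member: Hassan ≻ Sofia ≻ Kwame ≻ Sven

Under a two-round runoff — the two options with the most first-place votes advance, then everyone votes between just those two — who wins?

Round 1 first-place votes: Hassan 9, Sven 4, Kwame 9, Sofia 3.
Hassan and Kwame advance.
Runoff: Hassan is preferred to Kwame by 16 voters; Kwame by 9.
Hassan wins the runoff.

Hassan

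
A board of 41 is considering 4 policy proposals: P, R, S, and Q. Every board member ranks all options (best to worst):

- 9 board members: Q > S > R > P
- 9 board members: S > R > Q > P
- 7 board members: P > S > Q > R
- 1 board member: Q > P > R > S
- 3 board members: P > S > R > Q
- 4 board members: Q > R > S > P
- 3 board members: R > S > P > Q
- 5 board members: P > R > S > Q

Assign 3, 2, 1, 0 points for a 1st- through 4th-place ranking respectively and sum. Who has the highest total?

S

P: 9·0 + 9·0 + 7·3 + 1·2 + 3·3 + 4·0 + 3·1 + 5·3 = 50
R: 9·1 + 9·2 + 7·0 + 1·1 + 3·1 + 4·2 + 3·3 + 5·2 = 58
S: 9·2 + 9·3 + 7·2 + 1·0 + 3·2 + 4·1 + 3·2 + 5·1 = 80
Q: 9·3 + 9·1 + 7·1 + 1·3 + 3·0 + 4·3 + 3·0 + 5·0 = 58
S has the highest Borda score (80).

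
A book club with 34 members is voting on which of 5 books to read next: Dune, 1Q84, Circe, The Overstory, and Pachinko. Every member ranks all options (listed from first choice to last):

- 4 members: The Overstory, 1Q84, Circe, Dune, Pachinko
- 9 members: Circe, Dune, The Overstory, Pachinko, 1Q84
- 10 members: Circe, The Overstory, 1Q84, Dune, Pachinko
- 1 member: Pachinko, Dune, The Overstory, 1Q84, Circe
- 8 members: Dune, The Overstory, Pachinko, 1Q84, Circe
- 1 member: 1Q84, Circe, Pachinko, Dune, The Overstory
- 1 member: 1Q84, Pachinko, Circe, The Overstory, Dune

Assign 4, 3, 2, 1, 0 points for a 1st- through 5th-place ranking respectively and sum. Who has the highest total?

Dune: 4·1 + 9·3 + 10·1 + 1·3 + 8·4 + 1·1 + 1·0 = 77
1Q84: 4·3 + 9·0 + 10·2 + 1·1 + 8·1 + 1·4 + 1·4 = 49
Circe: 4·2 + 9·4 + 10·4 + 1·0 + 8·0 + 1·3 + 1·2 = 89
The Overstory: 4·4 + 9·2 + 10·3 + 1·2 + 8·3 + 1·0 + 1·1 = 91
Pachinko: 4·0 + 9·1 + 10·0 + 1·4 + 8·2 + 1·2 + 1·3 = 34
The Overstory has the highest Borda score (91).

The Overstory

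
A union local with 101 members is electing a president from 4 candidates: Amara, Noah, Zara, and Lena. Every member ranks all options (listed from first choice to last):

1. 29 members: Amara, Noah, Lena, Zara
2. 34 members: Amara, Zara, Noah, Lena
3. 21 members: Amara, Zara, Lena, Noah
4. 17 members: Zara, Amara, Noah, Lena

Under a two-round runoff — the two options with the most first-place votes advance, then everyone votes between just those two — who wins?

Amara

Round 1 first-place votes: Amara 84, Noah 0, Zara 17, Lena 0.
Amara and Zara advance.
Runoff: Amara is preferred to Zara by 84 voters; Zara by 17.
Amara wins the runoff.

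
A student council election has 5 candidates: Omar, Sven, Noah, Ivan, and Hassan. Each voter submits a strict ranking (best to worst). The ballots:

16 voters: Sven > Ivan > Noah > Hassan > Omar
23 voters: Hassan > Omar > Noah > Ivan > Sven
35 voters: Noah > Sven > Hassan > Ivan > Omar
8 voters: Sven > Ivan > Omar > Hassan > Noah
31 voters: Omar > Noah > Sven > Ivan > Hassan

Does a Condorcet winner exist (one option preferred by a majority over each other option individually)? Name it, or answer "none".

none

Checking pairwise contests:
Sven beats Omar 59–54.
Noah beats Sven 89–24.
Omar beats Noah 62–51.
Sven beats Ivan 90–23.
Sven beats Hassan 90–23.
Every option loses at least one head-to-head, so there is no Condorcet winner.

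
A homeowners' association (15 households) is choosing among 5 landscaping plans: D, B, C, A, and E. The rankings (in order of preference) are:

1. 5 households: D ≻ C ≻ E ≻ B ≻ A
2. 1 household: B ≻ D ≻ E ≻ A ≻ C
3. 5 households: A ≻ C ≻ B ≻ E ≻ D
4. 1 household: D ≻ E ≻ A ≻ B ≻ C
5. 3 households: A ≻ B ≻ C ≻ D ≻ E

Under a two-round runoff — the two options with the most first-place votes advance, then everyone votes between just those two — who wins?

A

Round 1 first-place votes: D 6, B 1, C 0, A 8, E 0.
A and D advance.
Runoff: A is preferred to D by 8 voters; D by 7.
A wins the runoff.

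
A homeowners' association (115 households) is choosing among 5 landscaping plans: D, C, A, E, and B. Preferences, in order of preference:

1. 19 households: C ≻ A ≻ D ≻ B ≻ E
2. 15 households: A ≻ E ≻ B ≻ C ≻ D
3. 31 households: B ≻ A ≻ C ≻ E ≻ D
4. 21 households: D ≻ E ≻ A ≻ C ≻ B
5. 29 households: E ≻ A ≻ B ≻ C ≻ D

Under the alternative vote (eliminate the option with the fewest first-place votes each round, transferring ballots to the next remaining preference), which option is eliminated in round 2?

Round 1: D 21, C 19, A 15, E 29, B 31. Eliminate A.
Round 2: D 21, C 19, E 44, B 31. Eliminate C.

C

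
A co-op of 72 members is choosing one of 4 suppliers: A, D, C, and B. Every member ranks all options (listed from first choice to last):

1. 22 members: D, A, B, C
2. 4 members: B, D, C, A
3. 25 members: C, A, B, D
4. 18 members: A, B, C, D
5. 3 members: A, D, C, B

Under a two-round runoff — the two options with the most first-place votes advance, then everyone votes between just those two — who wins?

C

Round 1 first-place votes: A 21, D 22, C 25, B 4.
C and D advance.
Runoff: C is preferred to D by 43 voters; D by 29.
C wins the runoff.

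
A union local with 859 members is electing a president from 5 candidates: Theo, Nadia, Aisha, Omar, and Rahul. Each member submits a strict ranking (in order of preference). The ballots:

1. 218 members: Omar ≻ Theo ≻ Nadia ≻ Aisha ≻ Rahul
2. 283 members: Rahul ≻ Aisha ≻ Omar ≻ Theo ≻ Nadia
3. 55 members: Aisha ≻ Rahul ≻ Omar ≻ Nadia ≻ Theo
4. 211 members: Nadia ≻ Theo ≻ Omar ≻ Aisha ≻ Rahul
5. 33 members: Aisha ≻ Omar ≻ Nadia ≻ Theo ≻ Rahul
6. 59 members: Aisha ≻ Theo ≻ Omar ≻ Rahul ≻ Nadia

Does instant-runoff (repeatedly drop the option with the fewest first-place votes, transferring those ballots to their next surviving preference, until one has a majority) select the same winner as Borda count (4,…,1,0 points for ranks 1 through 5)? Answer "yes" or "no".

yes

Instant-runoff — R1 Theo 0, Nadia 211, Aisha 147, Omar 218, Rahul 283 (Theo out); R2 Nadia 211, Aisha 147, Omar 218, Rahul 283 (Aisha out); R3 Nadia 211, Omar 310, Rahul 338 (Nadia out); R4 Omar 521, Rahul 338 (Omar winner). Winner: Omar.
Borda — scores: Theo 1780, Nadia 1401, Aisha 1866, Omar 2187, Rahul 1356. Winner: Omar.
The two methods agree.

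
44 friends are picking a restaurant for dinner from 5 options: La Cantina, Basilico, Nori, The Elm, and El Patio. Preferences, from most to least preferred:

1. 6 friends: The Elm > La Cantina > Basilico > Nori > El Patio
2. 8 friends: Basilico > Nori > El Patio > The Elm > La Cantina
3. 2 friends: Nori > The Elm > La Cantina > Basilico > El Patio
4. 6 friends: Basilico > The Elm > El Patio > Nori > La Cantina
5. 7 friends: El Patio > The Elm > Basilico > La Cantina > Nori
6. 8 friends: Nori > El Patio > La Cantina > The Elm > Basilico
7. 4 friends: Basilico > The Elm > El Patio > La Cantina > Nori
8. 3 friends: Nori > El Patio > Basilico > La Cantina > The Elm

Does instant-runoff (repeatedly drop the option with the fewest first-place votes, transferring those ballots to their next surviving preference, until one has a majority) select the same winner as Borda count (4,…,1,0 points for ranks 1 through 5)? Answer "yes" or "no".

yes

Instant-runoff — R1 La Cantina 0, Basilico 18, Nori 13, The Elm 6, El Patio 7 (La Cantina out); R2 Basilico 18, Nori 13, The Elm 6, El Patio 7 (The Elm out); R3 Basilico 24, Nori 13, El Patio 7 (Basilico winner). Winner: Basilico.
Borda — scores: La Cantina 52, Basilico 106, Nori 88, The Elm 97, El Patio 97. Winner: Basilico.
The two methods agree.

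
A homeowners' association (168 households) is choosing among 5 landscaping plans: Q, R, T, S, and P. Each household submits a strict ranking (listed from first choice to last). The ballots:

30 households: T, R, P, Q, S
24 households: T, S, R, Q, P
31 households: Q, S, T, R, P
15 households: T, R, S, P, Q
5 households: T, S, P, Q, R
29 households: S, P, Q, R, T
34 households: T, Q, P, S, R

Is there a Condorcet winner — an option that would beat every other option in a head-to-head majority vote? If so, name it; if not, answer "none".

T

T vs Q: 108–60 for T.
T vs R: 139–29 for T.
T vs S: 108–60 for T.
T vs P: 139–29 for T.
T beats every other option head-to-head.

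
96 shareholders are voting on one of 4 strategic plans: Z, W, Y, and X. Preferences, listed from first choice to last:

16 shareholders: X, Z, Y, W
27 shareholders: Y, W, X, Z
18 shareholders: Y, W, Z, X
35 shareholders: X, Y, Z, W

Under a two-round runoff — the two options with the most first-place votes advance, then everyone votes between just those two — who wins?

X

Round 1 first-place votes: Z 0, W 0, Y 45, X 51.
X and Y advance.
Runoff: X is preferred to Y by 51 voters; Y by 45.
X wins the runoff.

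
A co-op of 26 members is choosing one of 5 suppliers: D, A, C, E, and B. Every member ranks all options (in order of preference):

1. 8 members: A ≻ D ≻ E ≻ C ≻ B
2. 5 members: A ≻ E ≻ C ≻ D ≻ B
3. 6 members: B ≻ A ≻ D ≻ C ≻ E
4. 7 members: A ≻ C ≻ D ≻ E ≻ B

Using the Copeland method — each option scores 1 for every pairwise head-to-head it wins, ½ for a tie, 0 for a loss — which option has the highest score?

A

D: beats C, E, and B; loses to A → score 3.
A: beats D, C, E, and B → score 4.
C: beats B; ties E; loses to D and A → score 1.5.
E: beats B; ties C; loses to D and A → score 1.5.
B: loses to D, A, C, and E → score 0.
A has the best pairwise record.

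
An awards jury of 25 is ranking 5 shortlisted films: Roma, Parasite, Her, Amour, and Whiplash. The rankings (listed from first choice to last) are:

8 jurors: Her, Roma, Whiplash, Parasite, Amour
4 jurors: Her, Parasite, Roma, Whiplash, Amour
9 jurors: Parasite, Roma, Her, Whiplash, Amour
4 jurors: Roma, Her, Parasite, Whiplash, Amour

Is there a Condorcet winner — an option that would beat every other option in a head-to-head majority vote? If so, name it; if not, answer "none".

none

Checking pairwise contests:
Parasite beats Roma 13–12.
Her beats Parasite 16–9.
Roma beats Her 13–12.
Roma beats Amour 25–0.
Roma beats Whiplash 25–0.
Every option loses at least one head-to-head, so there is no Condorcet winner.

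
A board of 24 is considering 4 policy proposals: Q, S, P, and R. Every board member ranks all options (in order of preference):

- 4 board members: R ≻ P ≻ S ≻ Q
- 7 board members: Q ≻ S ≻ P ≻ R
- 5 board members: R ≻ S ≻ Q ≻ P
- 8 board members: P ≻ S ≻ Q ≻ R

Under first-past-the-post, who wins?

R

First-place votes: Q 7, S 0, P 8, R 9.
R has the most first-place votes.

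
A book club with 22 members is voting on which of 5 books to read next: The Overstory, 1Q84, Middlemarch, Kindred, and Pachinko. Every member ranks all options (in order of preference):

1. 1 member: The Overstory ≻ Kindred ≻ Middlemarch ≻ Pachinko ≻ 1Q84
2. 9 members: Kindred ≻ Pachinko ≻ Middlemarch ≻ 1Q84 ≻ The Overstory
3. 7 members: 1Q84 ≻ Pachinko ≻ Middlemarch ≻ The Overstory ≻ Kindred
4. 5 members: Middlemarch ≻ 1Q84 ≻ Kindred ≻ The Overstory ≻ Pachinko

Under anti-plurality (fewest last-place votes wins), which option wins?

Last-place votes: The Overstory 9, 1Q84 1, Middlemarch 0, Kindred 7, Pachinko 5.
Middlemarch is ranked last by the fewest voters, so Middlemarch wins.

Middlemarch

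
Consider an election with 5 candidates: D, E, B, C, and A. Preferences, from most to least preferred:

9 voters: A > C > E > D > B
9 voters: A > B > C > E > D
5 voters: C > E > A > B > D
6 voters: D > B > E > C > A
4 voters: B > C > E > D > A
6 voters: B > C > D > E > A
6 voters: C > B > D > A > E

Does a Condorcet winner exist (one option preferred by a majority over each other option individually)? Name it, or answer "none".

none

Checking pairwise contests:
E beats D 27–18.
B beats E 31–14.
A beats B 23–22.
B beats C 25–20.
C beats A 27–18.
Every option loses at least one head-to-head, so there is no Condorcet winner.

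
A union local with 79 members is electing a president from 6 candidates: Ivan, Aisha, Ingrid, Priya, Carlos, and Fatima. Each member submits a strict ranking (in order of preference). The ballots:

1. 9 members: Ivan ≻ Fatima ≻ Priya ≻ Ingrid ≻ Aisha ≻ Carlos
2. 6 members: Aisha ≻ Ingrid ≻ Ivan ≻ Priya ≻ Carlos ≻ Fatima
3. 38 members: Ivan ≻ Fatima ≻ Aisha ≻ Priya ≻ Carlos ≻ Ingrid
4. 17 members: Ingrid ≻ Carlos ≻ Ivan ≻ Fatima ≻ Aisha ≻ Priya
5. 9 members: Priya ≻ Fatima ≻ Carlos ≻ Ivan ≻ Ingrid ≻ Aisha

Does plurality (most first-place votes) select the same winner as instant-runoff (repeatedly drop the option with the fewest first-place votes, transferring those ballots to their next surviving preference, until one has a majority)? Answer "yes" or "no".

Plurality — first-place votes: Ivan 47, Aisha 6, Ingrid 17, Priya 9, Carlos 0, Fatima 0. Winner: Ivan.
Instant-runoff — R1 Ivan 47, Aisha 6, Ingrid 17, Priya 9, Carlos 0, Fatima 0 (Ivan winner). Winner: Ivan.
The two methods agree.

yes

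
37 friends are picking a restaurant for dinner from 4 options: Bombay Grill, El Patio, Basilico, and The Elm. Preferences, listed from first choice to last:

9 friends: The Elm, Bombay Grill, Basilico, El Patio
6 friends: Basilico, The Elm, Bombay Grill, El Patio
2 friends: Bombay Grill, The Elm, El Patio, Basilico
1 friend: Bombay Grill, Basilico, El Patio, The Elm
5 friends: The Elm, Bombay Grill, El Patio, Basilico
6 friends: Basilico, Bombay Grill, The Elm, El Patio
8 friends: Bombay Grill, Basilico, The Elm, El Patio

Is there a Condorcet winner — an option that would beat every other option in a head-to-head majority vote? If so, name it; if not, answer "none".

none

Checking pairwise contests:
The Elm beats Bombay Grill 20–17.
Bombay Grill beats El Patio 37–0.
Bombay Grill beats Basilico 25–12.
Basilico beats The Elm 21–16.
Every option loses at least one head-to-head, so there is no Condorcet winner.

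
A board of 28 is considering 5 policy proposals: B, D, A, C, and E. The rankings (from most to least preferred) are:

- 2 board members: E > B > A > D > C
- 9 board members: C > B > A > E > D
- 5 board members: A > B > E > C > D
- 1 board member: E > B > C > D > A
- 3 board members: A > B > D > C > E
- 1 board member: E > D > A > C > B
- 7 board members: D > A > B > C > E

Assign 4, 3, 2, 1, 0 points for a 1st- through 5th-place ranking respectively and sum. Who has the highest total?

B: 2·3 + 9·3 + 5·3 + 1·3 + 3·3 + 1·0 + 7·2 = 74
D: 2·1 + 9·0 + 5·0 + 1·1 + 3·2 + 1·3 + 7·4 = 40
A: 2·2 + 9·2 + 5·4 + 1·0 + 3·4 + 1·2 + 7·3 = 77
C: 2·0 + 9·4 + 5·1 + 1·2 + 3·1 + 1·1 + 7·1 = 54
E: 2·4 + 9·1 + 5·2 + 1·4 + 3·0 + 1·4 + 7·0 = 35
A has the highest Borda score (77).

A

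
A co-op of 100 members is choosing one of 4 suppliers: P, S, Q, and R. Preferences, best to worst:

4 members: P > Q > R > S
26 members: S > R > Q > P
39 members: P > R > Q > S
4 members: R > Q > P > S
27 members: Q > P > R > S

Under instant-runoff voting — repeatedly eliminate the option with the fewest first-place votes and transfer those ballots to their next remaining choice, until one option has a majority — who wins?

Round 1: P 43, S 26, Q 27, R 4. Eliminate R.
Round 2: P 43, S 26, Q 31. Eliminate S.
Round 3: P 43, Q 57. Q has a majority.

Q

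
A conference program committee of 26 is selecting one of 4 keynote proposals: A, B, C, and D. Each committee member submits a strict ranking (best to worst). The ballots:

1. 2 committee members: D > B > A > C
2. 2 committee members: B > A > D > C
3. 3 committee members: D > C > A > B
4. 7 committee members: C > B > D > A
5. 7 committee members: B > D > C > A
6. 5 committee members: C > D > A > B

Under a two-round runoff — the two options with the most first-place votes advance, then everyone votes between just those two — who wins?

C

Round 1 first-place votes: A 0, B 9, C 12, D 5.
C and B advance.
Runoff: C is preferred to B by 15 voters; B by 11.
C wins the runoff.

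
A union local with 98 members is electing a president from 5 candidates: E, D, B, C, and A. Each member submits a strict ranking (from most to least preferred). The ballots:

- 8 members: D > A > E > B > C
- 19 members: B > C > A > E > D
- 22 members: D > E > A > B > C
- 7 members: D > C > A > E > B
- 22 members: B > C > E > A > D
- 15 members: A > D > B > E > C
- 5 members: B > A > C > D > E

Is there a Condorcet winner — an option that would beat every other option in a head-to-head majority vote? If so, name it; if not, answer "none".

A

A vs E: 54–44 for A.
A vs D: 61–37 for A.
A vs B: 52–46 for A.
A vs C: 50–48 for A.
A beats every other option head-to-head.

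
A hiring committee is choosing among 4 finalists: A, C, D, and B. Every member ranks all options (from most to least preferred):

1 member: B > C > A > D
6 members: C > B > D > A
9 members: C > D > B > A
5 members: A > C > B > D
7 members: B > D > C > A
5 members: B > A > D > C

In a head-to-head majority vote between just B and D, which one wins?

B

Voters preferring B to D: 24; preferring D to B: 9.
B wins the head-to-head.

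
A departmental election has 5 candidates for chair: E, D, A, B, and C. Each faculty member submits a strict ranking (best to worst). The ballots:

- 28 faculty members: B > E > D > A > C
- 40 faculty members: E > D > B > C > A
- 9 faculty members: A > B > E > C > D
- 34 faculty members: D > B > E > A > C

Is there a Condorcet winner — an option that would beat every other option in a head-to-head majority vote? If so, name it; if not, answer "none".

none

Checking pairwise contests:
B beats E 71–40.
E beats D 77–34.
E beats A 102–9.
D beats B 74–37.
E beats C 111–0.
Every option loses at least one head-to-head, so there is no Condorcet winner.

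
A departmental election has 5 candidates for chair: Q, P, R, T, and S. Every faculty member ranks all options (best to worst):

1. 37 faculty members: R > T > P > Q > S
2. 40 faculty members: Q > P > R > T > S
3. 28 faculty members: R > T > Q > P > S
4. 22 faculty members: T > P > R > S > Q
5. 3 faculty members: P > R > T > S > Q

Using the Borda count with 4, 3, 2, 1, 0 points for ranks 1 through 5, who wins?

R

Q: 37·1 + 40·4 + 28·2 + 22·0 + 3·0 = 253
P: 37·2 + 40·3 + 28·1 + 22·3 + 3·4 = 300
R: 37·4 + 40·2 + 28·4 + 22·2 + 3·3 = 393
T: 37·3 + 40·1 + 28·3 + 22·4 + 3·2 = 329
S: 37·0 + 40·0 + 28·0 + 22·1 + 3·1 = 25
R has the highest Borda score (393).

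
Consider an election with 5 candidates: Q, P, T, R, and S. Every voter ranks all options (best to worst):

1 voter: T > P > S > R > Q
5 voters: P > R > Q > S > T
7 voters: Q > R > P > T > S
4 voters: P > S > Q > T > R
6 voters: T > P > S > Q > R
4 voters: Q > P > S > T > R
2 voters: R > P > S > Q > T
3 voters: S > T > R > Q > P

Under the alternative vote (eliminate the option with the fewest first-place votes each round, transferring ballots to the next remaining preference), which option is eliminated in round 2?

S

Round 1: Q 11, P 9, T 7, R 2, S 3. Eliminate R.
Round 2: Q 11, P 11, T 7, S 3. Eliminate S.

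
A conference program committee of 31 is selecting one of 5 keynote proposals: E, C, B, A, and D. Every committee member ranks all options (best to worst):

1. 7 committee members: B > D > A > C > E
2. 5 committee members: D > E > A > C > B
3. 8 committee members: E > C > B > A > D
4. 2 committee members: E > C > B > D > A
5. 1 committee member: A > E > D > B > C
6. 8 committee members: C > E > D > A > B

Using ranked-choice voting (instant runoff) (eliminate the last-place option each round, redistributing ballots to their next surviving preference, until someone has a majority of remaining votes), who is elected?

E

Round 1: E 10, C 8, B 7, A 1, D 5. Eliminate A.
Round 2: E 11, C 8, B 7, D 5. Eliminate D.
Round 3: E 16, C 8, B 7. E has a majority.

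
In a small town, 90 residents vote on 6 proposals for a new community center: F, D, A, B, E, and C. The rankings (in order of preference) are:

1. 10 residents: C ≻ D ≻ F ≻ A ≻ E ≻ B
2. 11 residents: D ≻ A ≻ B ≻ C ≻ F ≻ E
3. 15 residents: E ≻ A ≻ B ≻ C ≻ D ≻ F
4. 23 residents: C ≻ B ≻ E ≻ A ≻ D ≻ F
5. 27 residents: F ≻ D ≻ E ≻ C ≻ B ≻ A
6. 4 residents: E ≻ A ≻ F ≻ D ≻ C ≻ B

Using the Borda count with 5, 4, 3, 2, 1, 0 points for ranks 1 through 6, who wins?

C

F: 10·3 + 11·1 + 15·0 + 23·0 + 27·5 + 4·3 = 188
D: 10·4 + 11·5 + 15·1 + 23·1 + 27·4 + 4·2 = 249
A: 10·2 + 11·4 + 15·4 + 23·2 + 27·0 + 4·4 = 186
B: 10·0 + 11·3 + 15·3 + 23·4 + 27·1 + 4·0 = 197
E: 10·1 + 11·0 + 15·5 + 23·3 + 27·3 + 4·5 = 255
C: 10·5 + 11·2 + 15·2 + 23·5 + 27·2 + 4·1 = 275
C has the highest Borda score (275).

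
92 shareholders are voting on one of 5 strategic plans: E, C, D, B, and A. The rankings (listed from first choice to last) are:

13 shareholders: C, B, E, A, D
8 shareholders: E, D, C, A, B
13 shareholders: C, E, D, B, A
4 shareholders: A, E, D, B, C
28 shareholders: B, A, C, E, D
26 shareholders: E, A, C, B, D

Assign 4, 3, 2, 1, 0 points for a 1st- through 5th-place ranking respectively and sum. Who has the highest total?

E

E: 13·2 + 8·4 + 13·3 + 4·3 + 28·1 + 26·4 = 241
C: 13·4 + 8·2 + 13·4 + 4·0 + 28·2 + 26·2 = 228
D: 13·0 + 8·3 + 13·2 + 4·2 + 28·0 + 26·0 = 58
B: 13·3 + 8·0 + 13·1 + 4·1 + 28·4 + 26·1 = 194
A: 13·1 + 8·1 + 13·0 + 4·4 + 28·3 + 26·3 = 199
E has the highest Borda score (241).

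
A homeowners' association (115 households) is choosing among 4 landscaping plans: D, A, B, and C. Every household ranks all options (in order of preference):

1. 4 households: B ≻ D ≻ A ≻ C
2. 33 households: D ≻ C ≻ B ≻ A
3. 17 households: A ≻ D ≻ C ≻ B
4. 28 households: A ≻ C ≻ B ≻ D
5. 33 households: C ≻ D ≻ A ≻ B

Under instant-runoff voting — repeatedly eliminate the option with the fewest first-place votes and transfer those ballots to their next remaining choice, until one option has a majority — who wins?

D

Round 1: D 33, A 45, B 4, C 33. Eliminate B.
Round 2: D 37, A 45, C 33. Eliminate C.
Round 3: D 70, A 45. D has a majority.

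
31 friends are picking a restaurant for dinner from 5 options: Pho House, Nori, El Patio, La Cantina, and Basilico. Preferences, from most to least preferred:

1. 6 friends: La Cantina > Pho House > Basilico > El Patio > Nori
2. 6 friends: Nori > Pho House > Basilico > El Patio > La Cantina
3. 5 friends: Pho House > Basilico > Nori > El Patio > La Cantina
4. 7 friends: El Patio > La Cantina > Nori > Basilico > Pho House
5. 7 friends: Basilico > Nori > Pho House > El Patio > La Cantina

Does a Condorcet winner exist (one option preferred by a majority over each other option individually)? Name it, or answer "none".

none

Checking pairwise contests:
Nori beats Pho House 20–11.
Basilico beats Nori 18–13.
Pho House beats El Patio 24–7.
Pho House beats La Cantina 18–13.
Pho House beats Basilico 17–14.
Every option loses at least one head-to-head, so there is no Condorcet winner.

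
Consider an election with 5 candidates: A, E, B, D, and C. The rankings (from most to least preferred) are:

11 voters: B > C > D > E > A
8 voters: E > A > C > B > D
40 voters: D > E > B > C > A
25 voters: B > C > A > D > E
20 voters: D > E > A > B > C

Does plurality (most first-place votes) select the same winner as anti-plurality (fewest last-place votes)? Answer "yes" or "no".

Plurality — first-place votes: A 0, E 8, B 36, D 60, C 0. Winner: D.
Anti-plurality — last-place votes: A 51, E 25, B 0, D 8, C 20. Winner: B.
The two methods disagree.

no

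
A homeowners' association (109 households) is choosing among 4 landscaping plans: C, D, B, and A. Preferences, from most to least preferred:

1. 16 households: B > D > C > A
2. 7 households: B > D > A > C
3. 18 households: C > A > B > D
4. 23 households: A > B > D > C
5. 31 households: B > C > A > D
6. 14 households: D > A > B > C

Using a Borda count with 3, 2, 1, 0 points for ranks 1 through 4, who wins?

B

C: 16·1 + 7·0 + 18·3 + 23·0 + 31·2 + 14·0 = 132
D: 16·2 + 7·2 + 18·0 + 23·1 + 31·0 + 14·3 = 111
B: 16·3 + 7·3 + 18·1 + 23·2 + 31·3 + 14·1 = 240
A: 16·0 + 7·1 + 18·2 + 23·3 + 31·1 + 14·2 = 171
B has the highest Borda score (240).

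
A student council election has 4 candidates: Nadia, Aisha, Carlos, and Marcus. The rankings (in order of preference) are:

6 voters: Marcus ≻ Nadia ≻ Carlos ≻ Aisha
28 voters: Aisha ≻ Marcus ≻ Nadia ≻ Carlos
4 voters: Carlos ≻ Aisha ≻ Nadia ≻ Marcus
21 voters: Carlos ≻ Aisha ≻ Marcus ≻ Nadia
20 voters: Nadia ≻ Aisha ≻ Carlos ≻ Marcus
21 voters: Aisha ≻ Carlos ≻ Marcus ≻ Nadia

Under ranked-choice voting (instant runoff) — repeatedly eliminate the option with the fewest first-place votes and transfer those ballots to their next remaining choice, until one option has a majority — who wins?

Round 1: Nadia 20, Aisha 49, Carlos 25, Marcus 6. Eliminate Marcus.
Round 2: Nadia 26, Aisha 49, Carlos 25. Eliminate Carlos.
Round 3: Nadia 26, Aisha 74. Aisha has a majority.

Aisha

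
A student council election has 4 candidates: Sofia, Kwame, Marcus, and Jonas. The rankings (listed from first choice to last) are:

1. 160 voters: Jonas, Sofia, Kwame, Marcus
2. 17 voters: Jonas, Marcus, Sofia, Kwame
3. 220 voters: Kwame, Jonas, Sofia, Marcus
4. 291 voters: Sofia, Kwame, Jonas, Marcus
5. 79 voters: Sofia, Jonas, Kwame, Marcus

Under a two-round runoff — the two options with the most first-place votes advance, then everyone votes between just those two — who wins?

Round 1 first-place votes: Sofia 370, Kwame 220, Marcus 0, Jonas 177.
Sofia and Kwame advance.
Runoff: Sofia is preferred to Kwame by 547 voters; Kwame by 220.
Sofia wins the runoff.

Sofia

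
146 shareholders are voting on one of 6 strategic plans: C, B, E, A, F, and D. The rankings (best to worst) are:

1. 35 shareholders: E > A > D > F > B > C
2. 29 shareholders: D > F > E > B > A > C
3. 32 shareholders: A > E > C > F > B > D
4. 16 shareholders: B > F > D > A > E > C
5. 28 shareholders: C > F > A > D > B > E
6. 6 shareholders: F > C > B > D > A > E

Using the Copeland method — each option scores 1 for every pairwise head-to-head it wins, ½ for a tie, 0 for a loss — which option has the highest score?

C: loses to B, E, A, F, and D → score 0.
B: beats C; loses to E, A, F, and D → score 1.
E: beats C and B; loses to A, F, and D → score 2.
A: beats C, B, E, and D; loses to F → score 4.
F: beats C, B, E, A, and D → score 5.
D: beats C, B, and E; loses to A and F → score 3.
F has the best pairwise record.

F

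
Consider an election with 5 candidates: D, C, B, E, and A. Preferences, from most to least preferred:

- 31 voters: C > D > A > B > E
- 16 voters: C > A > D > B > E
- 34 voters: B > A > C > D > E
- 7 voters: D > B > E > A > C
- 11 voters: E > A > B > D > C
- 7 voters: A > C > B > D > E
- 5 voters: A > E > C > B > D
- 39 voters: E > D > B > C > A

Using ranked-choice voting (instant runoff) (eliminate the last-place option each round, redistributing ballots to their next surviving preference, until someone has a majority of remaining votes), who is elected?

C

Round 1: D 7, C 47, B 34, E 50, A 12. Eliminate D.
Round 2: C 47, B 41, E 50, A 12. Eliminate A.
Round 3: C 54, B 41, E 55. Eliminate B.
Round 4: C 88, E 62. C has a majority.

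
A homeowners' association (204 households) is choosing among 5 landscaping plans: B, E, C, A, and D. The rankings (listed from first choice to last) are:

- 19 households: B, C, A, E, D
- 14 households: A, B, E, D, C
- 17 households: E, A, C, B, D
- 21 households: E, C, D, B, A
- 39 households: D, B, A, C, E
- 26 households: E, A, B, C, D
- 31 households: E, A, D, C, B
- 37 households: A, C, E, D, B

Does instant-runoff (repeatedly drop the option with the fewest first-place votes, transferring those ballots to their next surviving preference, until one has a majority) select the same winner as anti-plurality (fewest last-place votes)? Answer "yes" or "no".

no

Instant-runoff — R1 B 19, E 95, C 0, A 51, D 39 (C out); R2 B 19, E 95, A 51, D 39 (B out); R3 E 95, A 70, D 39 (D out); R4 E 95, A 109 (A winner). Winner: A.
Anti-plurality — last-place votes: B 68, E 39, C 14, A 21, D 62. Winner: C.
The two methods disagree.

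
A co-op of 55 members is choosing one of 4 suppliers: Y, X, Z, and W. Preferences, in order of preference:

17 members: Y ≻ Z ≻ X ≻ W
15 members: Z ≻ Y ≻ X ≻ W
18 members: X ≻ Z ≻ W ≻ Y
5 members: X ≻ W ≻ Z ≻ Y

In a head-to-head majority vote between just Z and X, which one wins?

Z

Voters preferring Z to X: 32; preferring X to Z: 23.
Z wins the head-to-head.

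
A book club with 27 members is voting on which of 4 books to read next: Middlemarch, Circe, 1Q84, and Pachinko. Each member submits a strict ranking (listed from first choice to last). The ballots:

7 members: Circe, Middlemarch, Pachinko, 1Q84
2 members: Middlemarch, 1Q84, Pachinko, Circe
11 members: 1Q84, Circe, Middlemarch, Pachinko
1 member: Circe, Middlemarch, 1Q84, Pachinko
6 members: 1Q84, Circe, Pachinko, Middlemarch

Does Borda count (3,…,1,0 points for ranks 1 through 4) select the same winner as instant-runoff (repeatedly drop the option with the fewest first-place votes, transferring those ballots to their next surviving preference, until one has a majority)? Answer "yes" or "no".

Borda — scores: Middlemarch 33, Circe 58, 1Q84 56, Pachinko 15. Winner: Circe.
Instant-runoff — R1 Middlemarch 2, Circe 8, 1Q84 17, Pachinko 0 (1Q84 winner). Winner: 1Q84.
The two methods disagree.

no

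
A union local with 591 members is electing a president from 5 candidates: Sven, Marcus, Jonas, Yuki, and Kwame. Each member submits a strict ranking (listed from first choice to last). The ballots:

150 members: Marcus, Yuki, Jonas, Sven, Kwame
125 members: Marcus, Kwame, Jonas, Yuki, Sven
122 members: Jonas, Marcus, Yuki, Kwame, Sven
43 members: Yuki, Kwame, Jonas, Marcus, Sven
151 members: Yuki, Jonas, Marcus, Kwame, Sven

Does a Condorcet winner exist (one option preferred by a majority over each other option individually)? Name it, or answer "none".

none

Checking pairwise contests:
Marcus beats Sven 591–0.
Jonas beats Marcus 316–275.
Yuki beats Jonas 344–247.
Marcus beats Yuki 397–194.
Marcus beats Kwame 548–43.
Every option loses at least one head-to-head, so there is no Condorcet winner.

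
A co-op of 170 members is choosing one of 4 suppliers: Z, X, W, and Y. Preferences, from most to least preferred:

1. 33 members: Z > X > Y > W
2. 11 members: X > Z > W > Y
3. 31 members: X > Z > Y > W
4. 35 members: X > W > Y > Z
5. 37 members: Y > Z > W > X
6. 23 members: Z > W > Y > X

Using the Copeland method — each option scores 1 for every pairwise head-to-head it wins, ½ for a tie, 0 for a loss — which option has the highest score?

Z

Z: beats X, W, and Y → score 3.
X: beats W and Y; loses to Z → score 2.
W: loses to Z, X, and Y → score 0.
Y: beats W; loses to Z and X → score 1.
Z has the best pairwise record.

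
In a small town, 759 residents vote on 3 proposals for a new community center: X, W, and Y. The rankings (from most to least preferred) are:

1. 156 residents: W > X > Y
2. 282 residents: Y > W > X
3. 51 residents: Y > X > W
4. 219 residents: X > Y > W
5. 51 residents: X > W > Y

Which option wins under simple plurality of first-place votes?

Y

First-place votes: X 270, W 156, Y 333.
Y has the most first-place votes.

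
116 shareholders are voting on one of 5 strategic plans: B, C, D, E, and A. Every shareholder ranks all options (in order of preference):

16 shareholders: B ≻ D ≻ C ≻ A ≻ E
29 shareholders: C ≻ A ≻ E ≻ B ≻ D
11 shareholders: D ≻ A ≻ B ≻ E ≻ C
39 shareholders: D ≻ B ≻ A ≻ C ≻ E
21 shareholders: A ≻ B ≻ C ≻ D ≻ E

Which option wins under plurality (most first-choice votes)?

First-place votes: B 16, C 29, D 50, E 0, A 21.
D has the most first-place votes.

D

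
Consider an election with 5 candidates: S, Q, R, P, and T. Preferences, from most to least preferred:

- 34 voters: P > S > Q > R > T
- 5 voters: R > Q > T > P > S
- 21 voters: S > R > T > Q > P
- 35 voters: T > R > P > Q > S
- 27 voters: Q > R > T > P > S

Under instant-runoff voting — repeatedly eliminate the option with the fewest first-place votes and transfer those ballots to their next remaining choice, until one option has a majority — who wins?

T

Round 1: S 21, Q 27, R 5, P 34, T 35. Eliminate R.
Round 2: S 21, Q 32, P 34, T 35. Eliminate S.
Round 3: Q 32, P 34, T 56. Eliminate Q.
Round 4: P 34, T 88. T has a majority.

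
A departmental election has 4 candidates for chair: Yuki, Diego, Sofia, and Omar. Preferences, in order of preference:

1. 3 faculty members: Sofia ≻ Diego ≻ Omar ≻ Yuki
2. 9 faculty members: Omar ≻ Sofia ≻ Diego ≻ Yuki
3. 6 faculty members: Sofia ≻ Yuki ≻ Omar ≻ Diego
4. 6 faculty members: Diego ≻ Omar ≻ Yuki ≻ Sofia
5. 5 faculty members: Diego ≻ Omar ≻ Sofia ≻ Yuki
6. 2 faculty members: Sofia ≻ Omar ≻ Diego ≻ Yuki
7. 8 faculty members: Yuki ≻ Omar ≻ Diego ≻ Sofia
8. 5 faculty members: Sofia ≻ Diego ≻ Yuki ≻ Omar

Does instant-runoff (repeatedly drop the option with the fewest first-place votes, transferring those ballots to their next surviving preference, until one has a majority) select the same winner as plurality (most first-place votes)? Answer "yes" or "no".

Instant-runoff — R1 Yuki 8, Diego 11, Sofia 16, Omar 9 (Yuki out); R2 Diego 11, Sofia 16, Omar 17 (Diego out); R3 Sofia 16, Omar 28 (Omar winner). Winner: Omar.
Plurality — first-place votes: Yuki 8, Diego 11, Sofia 16, Omar 9. Winner: Sofia.
The two methods disagree.

no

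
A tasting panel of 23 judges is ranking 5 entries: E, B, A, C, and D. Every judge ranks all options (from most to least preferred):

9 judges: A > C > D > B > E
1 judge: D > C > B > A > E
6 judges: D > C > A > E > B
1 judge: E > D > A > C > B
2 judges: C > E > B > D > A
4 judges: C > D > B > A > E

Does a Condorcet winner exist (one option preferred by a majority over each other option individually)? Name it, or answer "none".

C

C vs E: 22–1 for C.
C vs B: 23–0 for C.
C vs A: 13–10 for C.
C vs D: 15–8 for C.
C beats every other option head-to-head.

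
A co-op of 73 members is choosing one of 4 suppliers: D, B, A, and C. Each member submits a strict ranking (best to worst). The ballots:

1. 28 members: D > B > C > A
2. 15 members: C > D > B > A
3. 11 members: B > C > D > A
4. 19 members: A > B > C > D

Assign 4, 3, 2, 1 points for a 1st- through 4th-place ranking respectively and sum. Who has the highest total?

D: 28·4 + 15·3 + 11·2 + 19·1 = 198
B: 28·3 + 15·2 + 11·4 + 19·3 = 215
A: 28·1 + 15·1 + 11·1 + 19·4 = 130
C: 28·2 + 15·4 + 11·3 + 19·2 = 187
B has the highest Borda score (215).

B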